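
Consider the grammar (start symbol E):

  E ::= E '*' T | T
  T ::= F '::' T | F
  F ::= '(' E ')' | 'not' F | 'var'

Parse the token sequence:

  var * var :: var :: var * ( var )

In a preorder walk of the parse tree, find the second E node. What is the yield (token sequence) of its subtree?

var * var :: var :: var

[E [E [E [T [F var]]] * [T [F var] :: [T [F var] :: [T [F var]]]]] * [T [F ( [E [T [F var]]] )]]]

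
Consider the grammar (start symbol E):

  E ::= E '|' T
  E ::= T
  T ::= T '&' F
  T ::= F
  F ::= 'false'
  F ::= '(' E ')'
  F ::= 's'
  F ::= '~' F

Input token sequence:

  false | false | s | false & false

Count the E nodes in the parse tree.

[E [E [E [E [T [F false]]] | [T [F false]]] | [T [F s]]] | [T [T [F false]] & [F false]]]

4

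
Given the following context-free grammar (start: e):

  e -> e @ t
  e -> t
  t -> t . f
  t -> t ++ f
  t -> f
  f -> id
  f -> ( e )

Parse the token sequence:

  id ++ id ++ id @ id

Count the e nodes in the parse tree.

[e [e [t [t [t [f id]] ++ [f id]] ++ [f id]]] @ [t [f id]]]

2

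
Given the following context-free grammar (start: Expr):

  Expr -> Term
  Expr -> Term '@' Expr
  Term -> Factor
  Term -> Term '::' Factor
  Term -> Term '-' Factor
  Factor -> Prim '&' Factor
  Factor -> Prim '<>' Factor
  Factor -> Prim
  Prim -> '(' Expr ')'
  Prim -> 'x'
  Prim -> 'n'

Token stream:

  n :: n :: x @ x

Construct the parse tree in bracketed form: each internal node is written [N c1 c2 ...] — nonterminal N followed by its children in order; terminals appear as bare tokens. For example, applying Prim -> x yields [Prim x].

[Expr [Term [Term [Term [Factor [Prim n]]] :: [Factor [Prim n]]] :: [Factor [Prim x]]] @ [Expr [Term [Factor [Prim x]]]]]

Expr
Term @ Expr
Term :: Factor @ Expr
Term :: Factor :: Factor @ Expr
Factor :: Factor :: Factor @ Expr
Prim :: Factor :: Factor @ Expr
n :: Factor :: Factor @ Expr
n :: Prim :: Factor @ Expr
n :: n :: Factor @ Expr
n :: n :: Prim @ Expr
n :: n :: x @ Expr
n :: n :: x @ Term
n :: n :: x @ Factor
n :: n :: x @ Prim
n :: n :: x @ x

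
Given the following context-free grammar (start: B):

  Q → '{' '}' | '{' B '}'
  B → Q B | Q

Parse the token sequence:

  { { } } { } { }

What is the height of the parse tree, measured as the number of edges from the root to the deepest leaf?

4

[B [Q { [B [Q { }]] }] [B [Q { }] [B [Q { }]]]]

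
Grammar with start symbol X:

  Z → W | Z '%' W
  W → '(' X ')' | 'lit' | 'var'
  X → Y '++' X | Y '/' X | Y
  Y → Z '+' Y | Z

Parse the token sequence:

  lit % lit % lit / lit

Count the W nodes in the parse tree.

4

[X [Y [Z [Z [Z [W lit]] % [W lit]] % [W lit]]] / [X [Y [Z [W lit]]]]]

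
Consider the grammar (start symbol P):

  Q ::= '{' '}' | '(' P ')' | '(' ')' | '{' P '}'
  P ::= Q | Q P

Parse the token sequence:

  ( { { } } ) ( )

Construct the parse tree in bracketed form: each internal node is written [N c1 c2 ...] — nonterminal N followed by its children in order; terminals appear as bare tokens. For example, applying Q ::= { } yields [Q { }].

[P [Q ( [P [Q { [P [Q { }]] }]] )] [P [Q ( )]]]

P
Q P
( P ) P
( Q ) P
( { P } ) P
( { Q } ) P
( { { } } ) P
( { { } } ) Q
( { { } } ) ( )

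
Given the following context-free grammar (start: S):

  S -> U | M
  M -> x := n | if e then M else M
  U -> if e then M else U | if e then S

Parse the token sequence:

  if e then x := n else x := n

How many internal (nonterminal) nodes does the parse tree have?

[S [M if e then [M x := n] else [M x := n]]]

4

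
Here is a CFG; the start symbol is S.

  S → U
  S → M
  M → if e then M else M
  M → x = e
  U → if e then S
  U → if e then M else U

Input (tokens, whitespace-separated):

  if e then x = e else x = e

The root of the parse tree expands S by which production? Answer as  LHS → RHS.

[S [M if e then [M x = e] else [M x = e]]]

S → M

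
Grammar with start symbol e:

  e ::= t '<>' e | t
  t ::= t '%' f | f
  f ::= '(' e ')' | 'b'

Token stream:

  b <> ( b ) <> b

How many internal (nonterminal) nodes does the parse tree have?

12

[e [t [f b]] <> [e [t [f ( [e [t [f b]]] )]] <> [e [t [f b]]]]]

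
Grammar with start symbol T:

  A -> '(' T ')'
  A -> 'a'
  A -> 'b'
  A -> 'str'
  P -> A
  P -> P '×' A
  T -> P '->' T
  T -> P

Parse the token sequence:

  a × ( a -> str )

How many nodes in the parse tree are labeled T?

3

[T [P [P [A a]] × [A ( [T [P [A a]] -> [T [P [A str]]]] )]]]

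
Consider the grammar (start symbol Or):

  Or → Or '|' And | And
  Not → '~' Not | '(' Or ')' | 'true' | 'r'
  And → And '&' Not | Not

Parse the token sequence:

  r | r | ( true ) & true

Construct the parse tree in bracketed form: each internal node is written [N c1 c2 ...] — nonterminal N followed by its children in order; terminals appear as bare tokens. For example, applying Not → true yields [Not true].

[Or [Or [Or [And [Not r]]] | [And [Not r]]] | [And [And [Not ( [Or [And [Not true]]] )]] & [Not true]]]

Or
Or | And
Or | And | And
And | And | And
Not | And | And
r | And | And
r | Not | And
r | r | And
r | r | And & Not
r | r | Not & Not
r | r | ( Or ) & Not
r | r | ( And ) & Not
r | r | ( Not ) & Not
r | r | ( true ) & Not
r | r | ( true ) & true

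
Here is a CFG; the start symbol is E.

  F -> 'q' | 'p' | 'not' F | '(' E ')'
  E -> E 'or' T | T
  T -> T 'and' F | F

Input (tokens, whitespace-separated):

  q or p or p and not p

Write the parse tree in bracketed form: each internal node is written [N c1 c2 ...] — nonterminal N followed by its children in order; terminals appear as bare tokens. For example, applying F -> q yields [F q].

E
E or T
E or T or T
T or T or T
F or T or T
q or T or T
q or F or T
q or p or T
q or p or T and F
q or p or F and F
q or p or p and F
q or p or p and not F
q or p or p and not p

[E [E [E [T [F q]]] or [T [F p]]] or [T [T [F p]] and [F not [F p]]]]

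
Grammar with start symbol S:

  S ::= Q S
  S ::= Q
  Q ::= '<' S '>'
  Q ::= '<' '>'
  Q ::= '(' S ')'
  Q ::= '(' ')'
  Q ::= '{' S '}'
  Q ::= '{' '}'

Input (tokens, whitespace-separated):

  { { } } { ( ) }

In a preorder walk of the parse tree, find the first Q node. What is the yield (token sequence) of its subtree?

{ { } }

[S [Q { [S [Q { }]] }] [S [Q { [S [Q ( )]] }]]]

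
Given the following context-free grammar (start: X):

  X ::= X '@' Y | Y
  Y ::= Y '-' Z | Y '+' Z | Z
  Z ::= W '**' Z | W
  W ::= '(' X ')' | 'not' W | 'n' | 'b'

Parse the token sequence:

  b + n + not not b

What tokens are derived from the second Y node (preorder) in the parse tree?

[X [Y [Y [Y [Z [W b]]] + [Z [W n]]] + [Z [W not [W not [W b]]]]]]

b + n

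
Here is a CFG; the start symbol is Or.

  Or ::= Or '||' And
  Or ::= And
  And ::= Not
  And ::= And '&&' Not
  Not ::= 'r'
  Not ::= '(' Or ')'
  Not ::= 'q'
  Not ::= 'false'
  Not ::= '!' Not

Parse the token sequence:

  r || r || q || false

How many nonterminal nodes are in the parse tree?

[Or [Or [Or [Or [And [Not r]]] || [And [Not r]]] || [And [Not q]]] || [And [Not false]]]

12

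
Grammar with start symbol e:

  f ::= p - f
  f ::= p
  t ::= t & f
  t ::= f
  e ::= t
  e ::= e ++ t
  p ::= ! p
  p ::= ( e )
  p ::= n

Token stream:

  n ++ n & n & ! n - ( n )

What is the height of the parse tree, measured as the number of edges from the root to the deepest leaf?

[e [e [t [f [p n]]]] ++ [t [t [t [f [p n]]] & [f [p n]]] & [f [p ! [p n]] - [f [p ( [e [t [f [p n]]]] )]]]]]

9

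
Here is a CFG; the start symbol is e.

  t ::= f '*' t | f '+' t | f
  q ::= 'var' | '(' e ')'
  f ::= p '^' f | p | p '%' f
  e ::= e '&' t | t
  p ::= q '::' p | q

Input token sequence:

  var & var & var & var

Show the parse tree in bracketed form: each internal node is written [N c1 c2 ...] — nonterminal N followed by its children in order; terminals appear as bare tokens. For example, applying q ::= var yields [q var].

[e [e [e [e [t [f [p [q var]]]]] & [t [f [p [q var]]]]] & [t [f [p [q var]]]]] & [t [f [p [q var]]]]]

e
e & t
e & t & t
e & t & t & t
t & t & t & t
f & t & t & t
p & t & t & t
q & t & t & t
var & t & t & t
var & f & t & t
var & p & t & t
var & q & t & t
var & var & t & t
var & var & f & t
var & var & p & t
var & var & q & t
var & var & var & t
var & var & var & f
var & var & var & p
var & var & var & q
var & var & var & var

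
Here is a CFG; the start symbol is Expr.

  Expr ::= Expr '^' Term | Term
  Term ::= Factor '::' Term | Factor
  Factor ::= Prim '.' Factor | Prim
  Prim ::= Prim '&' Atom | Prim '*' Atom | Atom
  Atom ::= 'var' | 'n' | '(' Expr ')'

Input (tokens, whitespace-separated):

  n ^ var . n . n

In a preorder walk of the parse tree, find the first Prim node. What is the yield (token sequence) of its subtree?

n

[Expr [Expr [Term [Factor [Prim [Atom n]]]]] ^ [Term [Factor [Prim [Atom var]] . [Factor [Prim [Atom n]] . [Factor [Prim [Atom n]]]]]]]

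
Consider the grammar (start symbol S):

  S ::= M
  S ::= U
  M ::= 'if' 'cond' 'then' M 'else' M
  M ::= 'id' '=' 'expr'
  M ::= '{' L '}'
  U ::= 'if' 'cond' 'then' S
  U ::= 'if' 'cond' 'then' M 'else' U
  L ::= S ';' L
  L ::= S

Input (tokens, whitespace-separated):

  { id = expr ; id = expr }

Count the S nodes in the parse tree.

[S [M { [L [S [M id = expr]] ; [L [S [M id = expr]]]] }]]

3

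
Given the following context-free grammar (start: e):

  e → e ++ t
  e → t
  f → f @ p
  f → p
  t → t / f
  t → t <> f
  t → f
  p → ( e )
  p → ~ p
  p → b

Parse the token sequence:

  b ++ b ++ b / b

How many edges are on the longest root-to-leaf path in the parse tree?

[e [e [e [t [f [p b]]]] ++ [t [f [p b]]]] ++ [t [t [f [p b]]] / [f [p b]]]]

6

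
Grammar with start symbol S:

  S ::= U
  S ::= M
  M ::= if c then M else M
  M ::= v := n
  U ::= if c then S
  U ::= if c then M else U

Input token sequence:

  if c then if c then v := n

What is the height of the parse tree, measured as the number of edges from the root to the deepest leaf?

[S [U if c then [S [U if c then [S [M v := n]]]]]]

6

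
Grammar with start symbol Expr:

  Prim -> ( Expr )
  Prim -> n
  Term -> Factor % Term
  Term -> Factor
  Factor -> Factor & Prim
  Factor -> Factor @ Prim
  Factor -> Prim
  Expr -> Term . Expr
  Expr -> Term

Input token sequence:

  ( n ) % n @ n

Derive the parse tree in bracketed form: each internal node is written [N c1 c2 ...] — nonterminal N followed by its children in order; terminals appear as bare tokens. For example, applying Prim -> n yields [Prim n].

[Expr [Term [Factor [Prim ( [Expr [Term [Factor [Prim n]]]] )]] % [Term [Factor [Factor [Prim n]] @ [Prim n]]]]]

Expr
Term
Factor % Term
Prim % Term
( Expr ) % Term
( Term ) % Term
( Factor ) % Term
( Prim ) % Term
( n ) % Term
( n ) % Factor
( n ) % Factor @ Prim
( n ) % Prim @ Prim
( n ) % n @ Prim
( n ) % n @ n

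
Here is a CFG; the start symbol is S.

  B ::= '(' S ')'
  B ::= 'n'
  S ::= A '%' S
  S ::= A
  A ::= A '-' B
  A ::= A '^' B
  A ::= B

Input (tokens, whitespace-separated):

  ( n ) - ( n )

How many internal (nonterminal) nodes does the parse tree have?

11

[S [A [A [B ( [S [A [B n]]] )]] - [B ( [S [A [B n]]] )]]]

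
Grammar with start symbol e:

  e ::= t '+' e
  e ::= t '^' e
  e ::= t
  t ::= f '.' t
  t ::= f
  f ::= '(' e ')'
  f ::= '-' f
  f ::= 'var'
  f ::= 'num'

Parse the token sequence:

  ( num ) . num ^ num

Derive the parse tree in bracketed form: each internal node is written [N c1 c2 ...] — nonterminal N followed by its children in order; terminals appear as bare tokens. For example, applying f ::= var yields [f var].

[e [t [f ( [e [t [f num]]] )] . [t [f num]]] ^ [e [t [f num]]]]

e
t ^ e
f . t ^ e
( e ) . t ^ e
( t ) . t ^ e
( f ) . t ^ e
( num ) . t ^ e
( num ) . f ^ e
( num ) . num ^ e
( num ) . num ^ t
( num ) . num ^ f
( num ) . num ^ num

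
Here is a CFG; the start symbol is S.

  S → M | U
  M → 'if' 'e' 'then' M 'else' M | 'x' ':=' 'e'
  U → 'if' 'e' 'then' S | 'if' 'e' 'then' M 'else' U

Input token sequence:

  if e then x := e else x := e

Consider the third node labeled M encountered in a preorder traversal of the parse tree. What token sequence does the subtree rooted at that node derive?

[S [M if e then [M x := e] else [M x := e]]]

x := e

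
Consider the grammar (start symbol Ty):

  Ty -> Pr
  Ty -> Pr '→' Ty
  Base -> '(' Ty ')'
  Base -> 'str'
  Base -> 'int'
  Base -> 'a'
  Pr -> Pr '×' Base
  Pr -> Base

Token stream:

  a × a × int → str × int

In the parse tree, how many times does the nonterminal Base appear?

[Ty [Pr [Pr [Pr [Base a]] × [Base a]] × [Base int]] → [Ty [Pr [Pr [Base str]] × [Base int]]]]

5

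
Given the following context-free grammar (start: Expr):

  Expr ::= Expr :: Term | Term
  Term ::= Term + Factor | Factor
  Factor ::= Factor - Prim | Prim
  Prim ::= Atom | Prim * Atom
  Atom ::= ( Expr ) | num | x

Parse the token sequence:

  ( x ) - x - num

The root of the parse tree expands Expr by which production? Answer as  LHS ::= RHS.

Expr ::= Term

[Expr [Term [Factor [Factor [Factor [Prim [Atom ( [Expr [Term [Factor [Prim [Atom x]]]]] )]]] - [Prim [Atom x]]] - [Prim [Atom num]]]]]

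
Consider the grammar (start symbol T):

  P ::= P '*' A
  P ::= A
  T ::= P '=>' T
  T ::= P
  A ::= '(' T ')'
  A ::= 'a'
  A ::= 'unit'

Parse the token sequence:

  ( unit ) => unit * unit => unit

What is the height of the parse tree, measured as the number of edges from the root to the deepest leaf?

[T [P [A ( [T [P [A unit]]] )]] => [T [P [P [A unit]] * [A unit]] => [T [P [A unit]]]]]

6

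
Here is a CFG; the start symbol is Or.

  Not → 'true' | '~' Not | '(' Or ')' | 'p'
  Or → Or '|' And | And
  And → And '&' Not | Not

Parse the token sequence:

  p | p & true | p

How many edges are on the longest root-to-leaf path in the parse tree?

5

[Or [Or [Or [And [Not p]]] | [And [And [Not p]] & [Not true]]] | [And [Not p]]]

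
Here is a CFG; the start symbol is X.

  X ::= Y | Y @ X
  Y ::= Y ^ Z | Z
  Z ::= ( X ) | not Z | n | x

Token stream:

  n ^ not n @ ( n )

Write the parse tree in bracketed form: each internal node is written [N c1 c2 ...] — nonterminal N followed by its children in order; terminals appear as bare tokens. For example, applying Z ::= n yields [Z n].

[X [Y [Y [Z n]] ^ [Z not [Z n]]] @ [X [Y [Z ( [X [Y [Z n]]] )]]]]

X
Y @ X
Y ^ Z @ X
Z ^ Z @ X
n ^ Z @ X
n ^ not Z @ X
n ^ not n @ X
n ^ not n @ Y
n ^ not n @ Z
n ^ not n @ ( X )
n ^ not n @ ( Y )
n ^ not n @ ( Z )
n ^ not n @ ( n )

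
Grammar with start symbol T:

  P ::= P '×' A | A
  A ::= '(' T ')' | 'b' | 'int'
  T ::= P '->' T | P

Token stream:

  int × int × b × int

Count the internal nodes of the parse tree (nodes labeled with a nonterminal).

9

[T [P [P [P [P [A int]] × [A int]] × [A b]] × [A int]]]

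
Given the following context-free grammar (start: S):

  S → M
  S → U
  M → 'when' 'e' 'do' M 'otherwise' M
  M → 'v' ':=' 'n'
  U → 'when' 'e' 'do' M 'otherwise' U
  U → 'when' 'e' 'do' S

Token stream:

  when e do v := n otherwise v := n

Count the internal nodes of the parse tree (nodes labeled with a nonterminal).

4

[S [M when e do [M v := n] otherwise [M v := n]]]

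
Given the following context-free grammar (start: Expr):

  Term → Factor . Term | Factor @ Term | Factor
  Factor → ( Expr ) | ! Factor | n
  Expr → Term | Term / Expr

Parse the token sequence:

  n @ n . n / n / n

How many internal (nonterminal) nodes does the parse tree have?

[Expr [Term [Factor n] @ [Term [Factor n] . [Term [Factor n]]]] / [Expr [Term [Factor n]] / [Expr [Term [Factor n]]]]]

13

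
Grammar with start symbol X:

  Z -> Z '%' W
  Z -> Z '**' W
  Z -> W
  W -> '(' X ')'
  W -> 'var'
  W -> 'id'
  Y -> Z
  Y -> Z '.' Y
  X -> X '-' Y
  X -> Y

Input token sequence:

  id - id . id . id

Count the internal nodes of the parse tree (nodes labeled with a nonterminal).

[X [X [Y [Z [W id]]]] - [Y [Z [W id]] . [Y [Z [W id]] . [Y [Z [W id]]]]]]

14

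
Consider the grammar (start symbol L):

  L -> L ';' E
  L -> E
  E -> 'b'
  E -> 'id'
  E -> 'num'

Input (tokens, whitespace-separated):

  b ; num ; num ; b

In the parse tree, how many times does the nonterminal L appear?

4

[L [L [L [L [E b]] ; [E num]] ; [E num]] ; [E b]]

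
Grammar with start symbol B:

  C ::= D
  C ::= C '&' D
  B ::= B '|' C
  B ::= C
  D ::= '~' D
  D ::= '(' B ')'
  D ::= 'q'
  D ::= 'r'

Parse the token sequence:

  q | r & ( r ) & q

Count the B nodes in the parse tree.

[B [B [C [D q]]] | [C [C [C [D r]] & [D ( [B [C [D r]]] )]] & [D q]]]

3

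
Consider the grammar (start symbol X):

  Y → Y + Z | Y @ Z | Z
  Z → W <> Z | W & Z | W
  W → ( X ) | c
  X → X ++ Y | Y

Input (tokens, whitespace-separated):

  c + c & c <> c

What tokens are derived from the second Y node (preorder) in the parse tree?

[X [Y [Y [Z [W c]]] + [Z [W c] & [Z [W c] <> [Z [W c]]]]]]

c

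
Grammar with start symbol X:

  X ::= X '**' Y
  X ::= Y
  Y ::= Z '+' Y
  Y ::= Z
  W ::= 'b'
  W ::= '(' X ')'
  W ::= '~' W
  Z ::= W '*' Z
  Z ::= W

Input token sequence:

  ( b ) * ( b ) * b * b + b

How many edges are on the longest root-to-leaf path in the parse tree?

[X [Y [Z [W ( [X [Y [Z [W b]]]] )] * [Z [W ( [X [Y [Z [W b]]]] )] * [Z [W b] * [Z [W b]]]]] + [Y [Z [W b]]]]]

9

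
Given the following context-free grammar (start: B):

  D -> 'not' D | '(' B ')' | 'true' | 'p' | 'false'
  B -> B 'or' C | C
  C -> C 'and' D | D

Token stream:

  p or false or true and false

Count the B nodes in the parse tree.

[B [B [B [C [D p]]] or [C [D false]]] or [C [C [D true]] and [D false]]]

3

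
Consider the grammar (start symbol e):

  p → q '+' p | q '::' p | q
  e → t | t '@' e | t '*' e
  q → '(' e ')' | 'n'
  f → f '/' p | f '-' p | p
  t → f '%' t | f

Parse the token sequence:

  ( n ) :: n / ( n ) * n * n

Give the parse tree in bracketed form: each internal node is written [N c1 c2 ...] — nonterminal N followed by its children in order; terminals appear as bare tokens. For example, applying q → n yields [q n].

[e [t [f [f [p [q ( [e [t [f [p [q n]]]]] )] :: [p [q n]]]] / [p [q ( [e [t [f [p [q n]]]]] )]]]] * [e [t [f [p [q n]]]] * [e [t [f [p [q n]]]]]]]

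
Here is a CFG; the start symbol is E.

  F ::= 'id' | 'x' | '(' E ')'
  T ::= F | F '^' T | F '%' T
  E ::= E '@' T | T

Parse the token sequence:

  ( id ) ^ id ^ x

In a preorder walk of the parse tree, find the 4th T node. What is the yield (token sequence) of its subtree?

[E [T [F ( [E [T [F id]]] )] ^ [T [F id] ^ [T [F x]]]]]

x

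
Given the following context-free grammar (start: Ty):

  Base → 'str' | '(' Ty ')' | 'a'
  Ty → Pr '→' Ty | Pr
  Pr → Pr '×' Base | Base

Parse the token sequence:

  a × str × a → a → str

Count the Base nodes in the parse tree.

[Ty [Pr [Pr [Pr [Base a]] × [Base str]] × [Base a]] → [Ty [Pr [Base a]] → [Ty [Pr [Base str]]]]]

5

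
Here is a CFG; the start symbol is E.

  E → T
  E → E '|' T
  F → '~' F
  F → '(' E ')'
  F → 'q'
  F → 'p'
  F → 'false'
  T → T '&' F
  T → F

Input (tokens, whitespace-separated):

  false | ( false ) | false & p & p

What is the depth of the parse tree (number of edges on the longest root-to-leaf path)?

7

[E [E [E [T [F false]]] | [T [F ( [E [T [F false]]] )]]] | [T [T [T [F false]] & [F p]] & [F p]]]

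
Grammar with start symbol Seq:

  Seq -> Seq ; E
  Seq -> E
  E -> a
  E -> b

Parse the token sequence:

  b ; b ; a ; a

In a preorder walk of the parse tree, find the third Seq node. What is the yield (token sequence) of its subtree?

[Seq [Seq [Seq [Seq [E b]] ; [E b]] ; [E a]] ; [E a]]

b ; b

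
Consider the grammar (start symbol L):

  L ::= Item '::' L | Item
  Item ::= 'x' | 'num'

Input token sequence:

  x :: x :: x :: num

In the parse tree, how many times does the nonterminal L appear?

[L [Item x] :: [L [Item x] :: [L [Item x] :: [L [Item num]]]]]

4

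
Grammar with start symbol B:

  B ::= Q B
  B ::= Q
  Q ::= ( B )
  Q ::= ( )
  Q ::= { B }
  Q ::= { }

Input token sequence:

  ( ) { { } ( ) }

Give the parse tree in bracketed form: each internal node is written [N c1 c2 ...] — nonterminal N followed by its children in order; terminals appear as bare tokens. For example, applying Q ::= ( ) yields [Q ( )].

[B [Q ( )] [B [Q { [B [Q { }] [B [Q ( )]]] }]]]

B
Q B
( ) B
( ) Q
( ) { B }
( ) { Q B }
( ) { { } B }
( ) { { } Q }
( ) { { } ( ) }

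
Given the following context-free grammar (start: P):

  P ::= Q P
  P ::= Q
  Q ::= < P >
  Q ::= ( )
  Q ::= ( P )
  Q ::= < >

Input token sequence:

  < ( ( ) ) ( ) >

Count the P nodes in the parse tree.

4

[P [Q < [P [Q ( [P [Q ( )]] )] [P [Q ( )]]] >]]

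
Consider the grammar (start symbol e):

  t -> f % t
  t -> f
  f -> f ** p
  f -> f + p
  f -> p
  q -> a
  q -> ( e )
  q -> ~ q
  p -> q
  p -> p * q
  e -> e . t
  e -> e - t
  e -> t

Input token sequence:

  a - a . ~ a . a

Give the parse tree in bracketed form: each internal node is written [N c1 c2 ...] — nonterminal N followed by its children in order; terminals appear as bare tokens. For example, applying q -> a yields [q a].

e
e . t
e . t . t
e - t . t . t
t - t . t . t
f - t . t . t
p - t . t . t
q - t . t . t
a - t . t . t
a - f . t . t
a - p . t . t
a - q . t . t
a - a . t . t
a - a . f . t
a - a . p . t
a - a . q . t
a - a . ~ q . t
a - a . ~ a . t
a - a . ~ a . f
a - a . ~ a . p
a - a . ~ a . q
a - a . ~ a . a

[e [e [e [e [t [f [p [q a]]]]] - [t [f [p [q a]]]]] . [t [f [p [q ~ [q a]]]]]] . [t [f [p [q a]]]]]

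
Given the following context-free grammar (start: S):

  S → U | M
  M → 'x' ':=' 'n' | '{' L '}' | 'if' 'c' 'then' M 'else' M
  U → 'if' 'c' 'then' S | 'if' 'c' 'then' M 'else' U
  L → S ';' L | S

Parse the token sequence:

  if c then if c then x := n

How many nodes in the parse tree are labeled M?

1

[S [U if c then [S [U if c then [S [M x := n]]]]]]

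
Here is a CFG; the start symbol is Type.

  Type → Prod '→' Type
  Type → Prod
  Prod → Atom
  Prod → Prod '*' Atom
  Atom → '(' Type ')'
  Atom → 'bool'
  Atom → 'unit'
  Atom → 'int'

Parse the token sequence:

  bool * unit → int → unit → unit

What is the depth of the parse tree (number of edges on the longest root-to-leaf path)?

[Type [Prod [Prod [Atom bool]] * [Atom unit]] → [Type [Prod [Atom int]] → [Type [Prod [Atom unit]] → [Type [Prod [Atom unit]]]]]]

6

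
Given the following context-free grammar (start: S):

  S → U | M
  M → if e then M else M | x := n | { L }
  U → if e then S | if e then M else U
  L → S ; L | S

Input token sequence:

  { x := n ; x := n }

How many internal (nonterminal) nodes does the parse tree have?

[S [M { [L [S [M x := n]] ; [L [S [M x := n]]]] }]]

8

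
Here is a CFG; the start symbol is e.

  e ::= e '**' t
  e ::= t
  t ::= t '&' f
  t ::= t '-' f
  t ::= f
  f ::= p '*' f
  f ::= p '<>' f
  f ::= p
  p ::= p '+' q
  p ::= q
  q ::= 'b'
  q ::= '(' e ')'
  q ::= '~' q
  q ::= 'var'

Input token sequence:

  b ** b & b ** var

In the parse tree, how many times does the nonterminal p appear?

4

[e [e [e [t [f [p [q b]]]]] ** [t [t [f [p [q b]]]] & [f [p [q b]]]]] ** [t [f [p [q var]]]]]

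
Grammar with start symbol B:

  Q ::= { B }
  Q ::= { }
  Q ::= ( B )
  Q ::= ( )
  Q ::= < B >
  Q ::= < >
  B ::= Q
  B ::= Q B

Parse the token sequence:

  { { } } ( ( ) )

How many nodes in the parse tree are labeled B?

[B [Q { [B [Q { }]] }] [B [Q ( [B [Q ( )]] )]]]

4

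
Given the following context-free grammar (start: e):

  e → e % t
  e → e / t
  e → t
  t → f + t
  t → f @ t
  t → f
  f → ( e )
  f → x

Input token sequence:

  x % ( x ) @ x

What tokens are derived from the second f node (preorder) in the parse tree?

( x )

[e [e [t [f x]]] % [t [f ( [e [t [f x]]] )] @ [t [f x]]]]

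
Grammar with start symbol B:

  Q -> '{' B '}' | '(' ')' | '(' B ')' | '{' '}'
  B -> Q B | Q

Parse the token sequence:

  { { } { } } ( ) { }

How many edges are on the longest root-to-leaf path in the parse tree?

5

[B [Q { [B [Q { }] [B [Q { }]]] }] [B [Q ( )] [B [Q { }]]]]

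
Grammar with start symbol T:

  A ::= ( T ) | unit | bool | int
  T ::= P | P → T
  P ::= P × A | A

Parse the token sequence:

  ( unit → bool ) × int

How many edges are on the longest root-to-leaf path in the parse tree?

[T [P [P [A ( [T [P [A unit]] → [T [P [A bool]]]] )]] × [A int]]]

8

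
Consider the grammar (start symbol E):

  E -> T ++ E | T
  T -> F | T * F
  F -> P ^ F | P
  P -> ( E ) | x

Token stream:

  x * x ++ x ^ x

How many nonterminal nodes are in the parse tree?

[E [T [T [F [P x]]] * [F [P x]]] ++ [E [T [F [P x] ^ [F [P x]]]]]]

13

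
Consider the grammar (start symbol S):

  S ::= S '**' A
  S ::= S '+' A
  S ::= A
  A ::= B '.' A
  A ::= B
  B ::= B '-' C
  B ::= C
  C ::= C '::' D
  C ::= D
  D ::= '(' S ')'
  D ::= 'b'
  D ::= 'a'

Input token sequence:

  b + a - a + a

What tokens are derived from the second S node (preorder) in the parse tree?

[S [S [S [A [B [C [D b]]]]] + [A [B [B [C [D a]]] - [C [D a]]]]] + [A [B [C [D a]]]]]

b + a - a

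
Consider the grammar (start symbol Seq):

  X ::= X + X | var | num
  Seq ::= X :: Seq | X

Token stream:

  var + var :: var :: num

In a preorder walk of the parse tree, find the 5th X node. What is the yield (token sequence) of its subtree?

num

[Seq [X [X var] + [X var]] :: [Seq [X var] :: [Seq [X num]]]]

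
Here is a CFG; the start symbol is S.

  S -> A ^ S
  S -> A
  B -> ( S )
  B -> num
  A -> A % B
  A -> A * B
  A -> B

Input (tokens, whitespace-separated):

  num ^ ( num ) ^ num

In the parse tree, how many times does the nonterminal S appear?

[S [A [B num]] ^ [S [A [B ( [S [A [B num]]] )]] ^ [S [A [B num]]]]]

4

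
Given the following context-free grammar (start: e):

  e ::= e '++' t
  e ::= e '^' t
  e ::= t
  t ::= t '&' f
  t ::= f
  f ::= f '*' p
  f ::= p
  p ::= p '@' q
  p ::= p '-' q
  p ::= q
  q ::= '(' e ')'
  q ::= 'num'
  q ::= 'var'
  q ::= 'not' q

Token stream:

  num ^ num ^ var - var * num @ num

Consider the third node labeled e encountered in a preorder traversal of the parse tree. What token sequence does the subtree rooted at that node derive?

num

[e [e [e [t [f [p [q num]]]]] ^ [t [f [p [q num]]]]] ^ [t [f [f [p [p [q var]] - [q var]]] * [p [p [q num]] @ [q num]]]]]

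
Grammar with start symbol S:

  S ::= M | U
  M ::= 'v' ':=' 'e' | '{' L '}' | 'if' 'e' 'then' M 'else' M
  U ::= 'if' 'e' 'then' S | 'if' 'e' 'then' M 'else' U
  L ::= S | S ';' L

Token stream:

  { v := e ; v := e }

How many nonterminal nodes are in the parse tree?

8

[S [M { [L [S [M v := e]] ; [L [S [M v := e]]]] }]]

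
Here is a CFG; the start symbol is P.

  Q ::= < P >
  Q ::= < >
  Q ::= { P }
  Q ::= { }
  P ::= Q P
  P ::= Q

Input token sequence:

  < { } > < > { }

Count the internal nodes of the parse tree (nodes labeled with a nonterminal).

8

[P [Q < [P [Q { }]] >] [P [Q < >] [P [Q { }]]]]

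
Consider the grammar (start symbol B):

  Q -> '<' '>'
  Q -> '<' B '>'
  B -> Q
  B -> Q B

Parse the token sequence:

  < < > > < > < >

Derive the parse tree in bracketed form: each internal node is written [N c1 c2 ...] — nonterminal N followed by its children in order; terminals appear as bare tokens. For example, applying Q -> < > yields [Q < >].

[B [Q < [B [Q < >]] >] [B [Q < >] [B [Q < >]]]]

B
Q B
< B > B
< Q > B
< < > > B
< < > > Q B
< < > > < > B
< < > > < > Q
< < > > < > < >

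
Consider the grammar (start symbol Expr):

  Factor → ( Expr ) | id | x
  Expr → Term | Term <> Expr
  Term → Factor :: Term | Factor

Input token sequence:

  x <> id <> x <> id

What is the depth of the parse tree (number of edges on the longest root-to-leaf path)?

[Expr [Term [Factor x]] <> [Expr [Term [Factor id]] <> [Expr [Term [Factor x]] <> [Expr [Term [Factor id]]]]]]

6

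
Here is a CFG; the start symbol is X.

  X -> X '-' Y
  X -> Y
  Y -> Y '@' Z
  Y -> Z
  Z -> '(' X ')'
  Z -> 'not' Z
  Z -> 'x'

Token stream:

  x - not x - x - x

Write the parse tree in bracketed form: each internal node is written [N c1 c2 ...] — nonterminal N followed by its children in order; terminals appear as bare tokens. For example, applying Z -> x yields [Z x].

[X [X [X [X [Y [Z x]]] - [Y [Z not [Z x]]]] - [Y [Z x]]] - [Y [Z x]]]

X
X - Y
X - Y - Y
X - Y - Y - Y
Y - Y - Y - Y
Z - Y - Y - Y
x - Y - Y - Y
x - Z - Y - Y
x - not Z - Y - Y
x - not x - Y - Y
x - not x - Z - Y
x - not x - x - Y
x - not x - x - Z
x - not x - x - x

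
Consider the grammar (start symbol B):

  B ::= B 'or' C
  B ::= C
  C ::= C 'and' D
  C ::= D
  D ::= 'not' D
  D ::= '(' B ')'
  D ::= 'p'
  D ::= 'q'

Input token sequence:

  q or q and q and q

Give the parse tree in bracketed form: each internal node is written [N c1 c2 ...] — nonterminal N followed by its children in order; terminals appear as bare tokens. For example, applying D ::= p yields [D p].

[B [B [C [D q]]] or [C [C [C [D q]] and [D q]] and [D q]]]

B
B or C
C or C
D or C
q or C
q or C and D
q or C and D and D
q or D and D and D
q or q and D and D
q or q and q and D
q or q and q and q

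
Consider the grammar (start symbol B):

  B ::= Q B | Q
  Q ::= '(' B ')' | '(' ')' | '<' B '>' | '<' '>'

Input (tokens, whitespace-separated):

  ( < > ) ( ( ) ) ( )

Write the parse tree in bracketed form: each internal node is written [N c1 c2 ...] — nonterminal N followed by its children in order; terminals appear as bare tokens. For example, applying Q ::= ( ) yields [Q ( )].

[B [Q ( [B [Q < >]] )] [B [Q ( [B [Q ( )]] )] [B [Q ( )]]]]

B
Q B
( B ) B
( Q ) B
( < > ) B
( < > ) Q B
( < > ) ( B ) B
( < > ) ( Q ) B
( < > ) ( ( ) ) B
( < > ) ( ( ) ) Q
( < > ) ( ( ) ) ( )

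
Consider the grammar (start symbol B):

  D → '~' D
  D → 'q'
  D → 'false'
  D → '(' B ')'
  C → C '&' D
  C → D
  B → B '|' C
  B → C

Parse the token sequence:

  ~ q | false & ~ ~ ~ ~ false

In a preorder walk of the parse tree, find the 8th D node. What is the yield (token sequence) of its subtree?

[B [B [C [D ~ [D q]]]] | [C [C [D false]] & [D ~ [D ~ [D ~ [D ~ [D false]]]]]]]

false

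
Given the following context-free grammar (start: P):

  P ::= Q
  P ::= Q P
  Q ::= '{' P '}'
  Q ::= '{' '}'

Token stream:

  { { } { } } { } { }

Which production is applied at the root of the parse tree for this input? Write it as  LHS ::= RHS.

P ::= Q P

[P [Q { [P [Q { }] [P [Q { }]]] }] [P [Q { }] [P [Q { }]]]]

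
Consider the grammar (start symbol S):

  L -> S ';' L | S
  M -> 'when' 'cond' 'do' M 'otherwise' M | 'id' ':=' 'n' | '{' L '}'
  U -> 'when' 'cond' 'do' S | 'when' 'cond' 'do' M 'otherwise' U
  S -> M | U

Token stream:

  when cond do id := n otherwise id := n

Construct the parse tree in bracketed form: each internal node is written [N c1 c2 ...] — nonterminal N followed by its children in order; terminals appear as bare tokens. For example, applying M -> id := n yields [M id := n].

S
M
when cond do M otherwise M
when cond do id := n otherwise M
when cond do id := n otherwise id := n

[S [M when cond do [M id := n] otherwise [M id := n]]]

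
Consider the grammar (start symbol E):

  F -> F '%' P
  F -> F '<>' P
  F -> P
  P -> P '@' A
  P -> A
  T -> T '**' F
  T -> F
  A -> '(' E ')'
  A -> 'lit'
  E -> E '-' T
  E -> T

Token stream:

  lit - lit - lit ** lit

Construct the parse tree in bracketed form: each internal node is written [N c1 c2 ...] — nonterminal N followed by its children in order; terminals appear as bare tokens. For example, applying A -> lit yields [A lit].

E
E - T
E - T - T
T - T - T
F - T - T
P - T - T
A - T - T
lit - T - T
lit - F - T
lit - P - T
lit - A - T
lit - lit - T
lit - lit - T ** F
lit - lit - F ** F
lit - lit - P ** F
lit - lit - A ** F
lit - lit - lit ** F
lit - lit - lit ** P
lit - lit - lit ** A
lit - lit - lit ** lit

[E [E [E [T [F [P [A lit]]]]] - [T [F [P [A lit]]]]] - [T [T [F [P [A lit]]]] ** [F [P [A lit]]]]]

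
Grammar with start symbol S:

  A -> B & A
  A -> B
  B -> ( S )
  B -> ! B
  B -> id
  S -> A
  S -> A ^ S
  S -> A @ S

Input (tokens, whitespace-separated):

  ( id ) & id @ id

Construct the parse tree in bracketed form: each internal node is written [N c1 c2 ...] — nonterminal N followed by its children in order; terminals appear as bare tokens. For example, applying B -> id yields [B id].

S
A @ S
B & A @ S
( S ) & A @ S
( A ) & A @ S
( B ) & A @ S
( id ) & A @ S
( id ) & B @ S
( id ) & id @ S
( id ) & id @ A
( id ) & id @ B
( id ) & id @ id

[S [A [B ( [S [A [B id]]] )] & [A [B id]]] @ [S [A [B id]]]]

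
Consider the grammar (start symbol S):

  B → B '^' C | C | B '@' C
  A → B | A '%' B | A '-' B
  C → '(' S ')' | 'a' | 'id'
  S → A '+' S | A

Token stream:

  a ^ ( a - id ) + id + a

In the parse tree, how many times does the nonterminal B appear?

6

[S [A [B [B [C a]] ^ [C ( [S [A [A [B [C a]]] - [B [C id]]]] )]]] + [S [A [B [C id]]] + [S [A [B [C a]]]]]]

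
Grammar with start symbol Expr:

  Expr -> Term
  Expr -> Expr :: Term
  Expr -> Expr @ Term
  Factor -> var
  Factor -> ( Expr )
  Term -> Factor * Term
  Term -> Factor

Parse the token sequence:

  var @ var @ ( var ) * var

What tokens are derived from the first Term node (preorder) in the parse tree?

var

[Expr [Expr [Expr [Term [Factor var]]] @ [Term [Factor var]]] @ [Term [Factor ( [Expr [Term [Factor var]]] )] * [Term [Factor var]]]]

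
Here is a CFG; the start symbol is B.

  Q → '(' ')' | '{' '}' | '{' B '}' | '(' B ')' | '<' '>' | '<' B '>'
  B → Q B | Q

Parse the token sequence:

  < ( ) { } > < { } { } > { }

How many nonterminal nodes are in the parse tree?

14

[B [Q < [B [Q ( )] [B [Q { }]]] >] [B [Q < [B [Q { }] [B [Q { }]]] >] [B [Q { }]]]]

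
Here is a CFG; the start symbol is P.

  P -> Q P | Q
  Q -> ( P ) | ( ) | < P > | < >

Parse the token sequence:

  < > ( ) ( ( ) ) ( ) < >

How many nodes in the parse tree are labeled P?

6

[P [Q < >] [P [Q ( )] [P [Q ( [P [Q ( )]] )] [P [Q ( )] [P [Q < >]]]]]]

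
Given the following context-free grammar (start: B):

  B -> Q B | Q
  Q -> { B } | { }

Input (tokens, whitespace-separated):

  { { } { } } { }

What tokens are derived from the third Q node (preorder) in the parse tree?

{ }

[B [Q { [B [Q { }] [B [Q { }]]] }] [B [Q { }]]]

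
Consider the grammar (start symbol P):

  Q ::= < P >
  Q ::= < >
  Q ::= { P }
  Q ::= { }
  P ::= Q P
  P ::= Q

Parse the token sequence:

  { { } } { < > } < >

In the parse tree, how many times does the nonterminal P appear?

[P [Q { [P [Q { }]] }] [P [Q { [P [Q < >]] }] [P [Q < >]]]]

5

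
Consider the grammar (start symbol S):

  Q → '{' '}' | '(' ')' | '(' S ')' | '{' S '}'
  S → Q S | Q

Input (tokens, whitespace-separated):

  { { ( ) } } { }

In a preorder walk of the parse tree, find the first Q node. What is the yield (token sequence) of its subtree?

{ { ( ) } }

[S [Q { [S [Q { [S [Q ( )]] }]] }] [S [Q { }]]]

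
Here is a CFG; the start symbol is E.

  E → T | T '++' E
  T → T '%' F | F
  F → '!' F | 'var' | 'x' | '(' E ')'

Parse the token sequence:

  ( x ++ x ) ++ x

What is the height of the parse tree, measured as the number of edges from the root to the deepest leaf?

[E [T [F ( [E [T [F x]] ++ [E [T [F x]]]] )]] ++ [E [T [F x]]]]

7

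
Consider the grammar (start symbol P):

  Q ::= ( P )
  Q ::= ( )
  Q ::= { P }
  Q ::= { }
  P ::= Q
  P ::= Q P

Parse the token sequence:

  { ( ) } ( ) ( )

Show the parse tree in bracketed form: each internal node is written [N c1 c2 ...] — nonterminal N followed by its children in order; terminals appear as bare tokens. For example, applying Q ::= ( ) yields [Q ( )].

[P [Q { [P [Q ( )]] }] [P [Q ( )] [P [Q ( )]]]]

P
Q P
{ P } P
{ Q } P
{ ( ) } P
{ ( ) } Q P
{ ( ) } ( ) P
{ ( ) } ( ) Q
{ ( ) } ( ) ( )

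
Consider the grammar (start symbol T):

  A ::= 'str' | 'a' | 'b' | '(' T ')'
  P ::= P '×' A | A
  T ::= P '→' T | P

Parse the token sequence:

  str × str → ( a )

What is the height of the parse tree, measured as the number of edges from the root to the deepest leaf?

7

[T [P [P [A str]] × [A str]] → [T [P [A ( [T [P [A a]]] )]]]]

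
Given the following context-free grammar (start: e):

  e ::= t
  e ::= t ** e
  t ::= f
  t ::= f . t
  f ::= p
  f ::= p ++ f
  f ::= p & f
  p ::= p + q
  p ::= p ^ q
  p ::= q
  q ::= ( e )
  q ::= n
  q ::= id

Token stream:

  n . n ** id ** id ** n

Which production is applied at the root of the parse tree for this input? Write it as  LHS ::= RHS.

[e [t [f [p [q n]]] . [t [f [p [q n]]]]] ** [e [t [f [p [q id]]]] ** [e [t [f [p [q id]]]] ** [e [t [f [p [q n]]]]]]]]

e ::= t ** e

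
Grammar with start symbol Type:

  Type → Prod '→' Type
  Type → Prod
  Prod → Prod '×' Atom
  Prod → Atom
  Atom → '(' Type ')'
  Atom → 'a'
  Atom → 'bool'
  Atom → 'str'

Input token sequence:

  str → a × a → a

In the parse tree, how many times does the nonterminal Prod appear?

4

[Type [Prod [Atom str]] → [Type [Prod [Prod [Atom a]] × [Atom a]] → [Type [Prod [Atom a]]]]]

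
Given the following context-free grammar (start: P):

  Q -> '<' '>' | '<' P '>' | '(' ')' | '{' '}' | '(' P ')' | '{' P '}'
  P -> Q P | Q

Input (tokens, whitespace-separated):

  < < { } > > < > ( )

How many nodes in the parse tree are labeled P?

[P [Q < [P [Q < [P [Q { }]] >]] >] [P [Q < >] [P [Q ( )]]]]

5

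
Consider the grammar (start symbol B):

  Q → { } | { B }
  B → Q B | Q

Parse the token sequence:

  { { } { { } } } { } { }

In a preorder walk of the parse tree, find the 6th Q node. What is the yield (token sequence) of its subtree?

[B [Q { [B [Q { }] [B [Q { [B [Q { }]] }]]] }] [B [Q { }] [B [Q { }]]]]

{ }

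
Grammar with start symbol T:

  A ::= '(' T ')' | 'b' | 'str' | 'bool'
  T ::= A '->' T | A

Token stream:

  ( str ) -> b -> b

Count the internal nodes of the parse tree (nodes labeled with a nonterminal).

[T [A ( [T [A str]] )] -> [T [A b] -> [T [A b]]]]

8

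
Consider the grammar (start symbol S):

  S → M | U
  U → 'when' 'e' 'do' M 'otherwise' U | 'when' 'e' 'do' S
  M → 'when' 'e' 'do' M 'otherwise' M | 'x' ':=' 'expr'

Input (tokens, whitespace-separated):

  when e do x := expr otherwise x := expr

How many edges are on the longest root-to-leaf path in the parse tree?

3

[S [M when e do [M x := expr] otherwise [M x := expr]]]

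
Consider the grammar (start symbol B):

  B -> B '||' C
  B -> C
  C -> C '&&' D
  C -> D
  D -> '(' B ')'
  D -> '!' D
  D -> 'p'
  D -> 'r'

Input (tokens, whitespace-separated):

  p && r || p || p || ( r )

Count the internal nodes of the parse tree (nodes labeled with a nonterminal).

[B [B [B [B [C [C [D p]] && [D r]]] || [C [D p]]] || [C [D p]]] || [C [D ( [B [C [D r]]] )]]]

17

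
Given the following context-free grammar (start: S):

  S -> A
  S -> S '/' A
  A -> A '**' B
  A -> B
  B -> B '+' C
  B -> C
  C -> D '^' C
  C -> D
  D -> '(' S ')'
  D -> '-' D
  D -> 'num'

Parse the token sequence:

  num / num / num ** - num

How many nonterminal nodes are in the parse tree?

[S [S [S [A [B [C [D num]]]]] / [A [B [C [D num]]]]] / [A [A [B [C [D num]]]] ** [B [C [D - [D num]]]]]]

20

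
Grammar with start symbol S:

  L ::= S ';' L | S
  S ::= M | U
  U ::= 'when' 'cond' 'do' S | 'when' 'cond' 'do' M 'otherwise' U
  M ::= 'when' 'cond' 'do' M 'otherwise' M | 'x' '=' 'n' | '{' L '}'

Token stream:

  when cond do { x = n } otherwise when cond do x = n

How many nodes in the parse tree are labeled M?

[S [U when cond do [M { [L [S [M x = n]]] }] otherwise [U when cond do [S [M x = n]]]]]

3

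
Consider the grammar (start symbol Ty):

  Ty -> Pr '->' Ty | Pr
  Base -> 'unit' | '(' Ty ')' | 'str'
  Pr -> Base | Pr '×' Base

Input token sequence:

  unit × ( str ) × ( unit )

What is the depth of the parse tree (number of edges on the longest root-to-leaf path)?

7

[Ty [Pr [Pr [Pr [Base unit]] × [Base ( [Ty [Pr [Base str]]] )]] × [Base ( [Ty [Pr [Base unit]]] )]]]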